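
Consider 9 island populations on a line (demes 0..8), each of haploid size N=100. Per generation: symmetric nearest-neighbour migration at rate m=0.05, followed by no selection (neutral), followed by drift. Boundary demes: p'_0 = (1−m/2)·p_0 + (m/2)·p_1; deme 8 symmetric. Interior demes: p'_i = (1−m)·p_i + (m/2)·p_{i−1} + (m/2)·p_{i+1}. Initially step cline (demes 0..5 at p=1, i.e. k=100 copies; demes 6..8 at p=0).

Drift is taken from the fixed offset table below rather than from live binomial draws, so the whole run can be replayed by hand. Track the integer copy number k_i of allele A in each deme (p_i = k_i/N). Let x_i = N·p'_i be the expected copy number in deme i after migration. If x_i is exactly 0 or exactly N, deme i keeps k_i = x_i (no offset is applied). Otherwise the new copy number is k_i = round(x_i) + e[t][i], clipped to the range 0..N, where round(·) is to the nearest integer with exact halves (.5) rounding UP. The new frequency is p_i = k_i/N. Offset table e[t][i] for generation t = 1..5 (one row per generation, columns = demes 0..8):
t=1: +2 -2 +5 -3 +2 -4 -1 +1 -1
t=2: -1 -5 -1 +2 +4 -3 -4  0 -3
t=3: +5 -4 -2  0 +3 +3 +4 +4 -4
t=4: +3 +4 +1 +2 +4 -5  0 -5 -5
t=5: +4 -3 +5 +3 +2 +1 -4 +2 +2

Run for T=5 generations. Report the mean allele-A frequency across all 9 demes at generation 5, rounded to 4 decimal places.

t=0: k=[100 100 100 100 100 100 0 0 0]
t=1: x=[100.0000 100.0000 100.0000 100.0000 100.0000 97.5000 2.5000 0.0000 0.0000] k=[100 100 100 100 100 94 2 0 0]
t=2: x=[100.0000 100.0000 100.0000 100.0000 99.8500 91.8500 4.2500 0.0500 0.0000] k=[100 100 100 100 100 89 0 0 0]
t=3: x=[100.0000 100.0000 100.0000 100.0000 99.7250 87.0500 2.2250 0.0000 0.0000] k=[100 100 100 100 100 90 6 0 0]
t=4: x=[100.0000 100.0000 100.0000 100.0000 99.7500 88.1500 7.9500 0.1500 0.0000] k=[100 100 100 100 100 83 8 0 0]
t=5: x=[100.0000 100.0000 100.0000 100.0000 99.5750 81.5500 9.6750 0.2000 0.0000] k=[100 100 100 100 100 83 6 2 0]

0.6567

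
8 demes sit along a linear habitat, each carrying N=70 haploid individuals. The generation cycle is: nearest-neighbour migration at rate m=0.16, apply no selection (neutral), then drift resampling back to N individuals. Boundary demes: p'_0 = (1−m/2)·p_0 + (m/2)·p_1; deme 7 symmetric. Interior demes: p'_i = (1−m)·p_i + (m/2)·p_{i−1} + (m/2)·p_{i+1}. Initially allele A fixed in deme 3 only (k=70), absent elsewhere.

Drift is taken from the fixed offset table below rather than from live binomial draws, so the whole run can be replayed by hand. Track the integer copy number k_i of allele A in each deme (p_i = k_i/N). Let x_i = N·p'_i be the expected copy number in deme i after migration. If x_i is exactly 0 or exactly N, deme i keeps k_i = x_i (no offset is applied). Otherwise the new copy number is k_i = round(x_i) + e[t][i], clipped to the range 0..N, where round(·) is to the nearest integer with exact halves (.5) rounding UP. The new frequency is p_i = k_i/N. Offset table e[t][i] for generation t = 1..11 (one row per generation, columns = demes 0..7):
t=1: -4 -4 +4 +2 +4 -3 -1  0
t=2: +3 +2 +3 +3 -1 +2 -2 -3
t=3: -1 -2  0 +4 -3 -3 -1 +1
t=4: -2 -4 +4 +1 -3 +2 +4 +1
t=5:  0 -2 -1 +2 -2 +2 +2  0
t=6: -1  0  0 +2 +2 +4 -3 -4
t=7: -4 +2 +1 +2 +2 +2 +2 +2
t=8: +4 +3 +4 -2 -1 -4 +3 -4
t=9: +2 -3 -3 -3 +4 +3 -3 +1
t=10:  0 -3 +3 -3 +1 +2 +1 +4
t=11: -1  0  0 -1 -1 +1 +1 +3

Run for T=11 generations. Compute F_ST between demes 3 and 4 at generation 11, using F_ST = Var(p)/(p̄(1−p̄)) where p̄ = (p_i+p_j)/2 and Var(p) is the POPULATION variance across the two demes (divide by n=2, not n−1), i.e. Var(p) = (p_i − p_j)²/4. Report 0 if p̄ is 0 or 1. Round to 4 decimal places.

0.0036

t=0: k=[0 0 0 70 0 0 0 0]
t=1: x=[0.0000 0.0000 5.6000 58.8000 5.6000 0.0000 0.0000 0.0000] k=[0 0 10 61 10 0 0 0]
t=2: x=[0.0000 0.8000 13.2800 52.8400 13.2800 0.8000 0.0000 0.0000] k=[0 3 16 56 12 3 0 0]
t=3: x=[0.2400 3.8000 18.1600 49.2800 14.8000 3.4800 0.2400 0.0000] k=[0 2 18 53 12 0 0 0]
t=4: x=[0.1600 3.1200 19.5200 46.9200 14.3200 0.9600 0.0000 0.0000] k=[0 0 24 48 11 3 0 0]
t=5: x=[0.0000 1.9200 24.0000 43.1200 13.3200 3.4000 0.2400 0.0000] k=[0 0 23 45 11 5 2 0]
t=6: x=[0.0000 1.8400 22.9200 40.5200 13.2400 5.2400 2.0800 0.1600] k=[0 2 23 43 15 9 0 0]
t=7: x=[0.1600 3.5200 22.9200 39.1600 16.7600 8.7600 0.7200 0.0000] k=[0 6 24 41 19 11 3 0]
t=8: x=[0.4800 6.9600 23.9200 37.8800 20.1200 11.0000 3.4000 0.2400] k=[4 10 28 36 19 7 6 0]
t=9: x=[4.4800 10.9600 27.2000 34.0000 19.4000 7.8800 5.6000 0.4800] k=[6 8 24 31 23 11 3 1]
t=10: x=[6.1600 9.1200 23.2800 29.8000 22.6800 11.3200 3.4800 1.1600] k=[6 6 26 27 24 13 4 5]
t=11: x=[6.0000 7.6000 24.4800 26.6800 23.3600 13.1600 4.8000 4.9200] k=[5 8 24 26 22 14 6 8]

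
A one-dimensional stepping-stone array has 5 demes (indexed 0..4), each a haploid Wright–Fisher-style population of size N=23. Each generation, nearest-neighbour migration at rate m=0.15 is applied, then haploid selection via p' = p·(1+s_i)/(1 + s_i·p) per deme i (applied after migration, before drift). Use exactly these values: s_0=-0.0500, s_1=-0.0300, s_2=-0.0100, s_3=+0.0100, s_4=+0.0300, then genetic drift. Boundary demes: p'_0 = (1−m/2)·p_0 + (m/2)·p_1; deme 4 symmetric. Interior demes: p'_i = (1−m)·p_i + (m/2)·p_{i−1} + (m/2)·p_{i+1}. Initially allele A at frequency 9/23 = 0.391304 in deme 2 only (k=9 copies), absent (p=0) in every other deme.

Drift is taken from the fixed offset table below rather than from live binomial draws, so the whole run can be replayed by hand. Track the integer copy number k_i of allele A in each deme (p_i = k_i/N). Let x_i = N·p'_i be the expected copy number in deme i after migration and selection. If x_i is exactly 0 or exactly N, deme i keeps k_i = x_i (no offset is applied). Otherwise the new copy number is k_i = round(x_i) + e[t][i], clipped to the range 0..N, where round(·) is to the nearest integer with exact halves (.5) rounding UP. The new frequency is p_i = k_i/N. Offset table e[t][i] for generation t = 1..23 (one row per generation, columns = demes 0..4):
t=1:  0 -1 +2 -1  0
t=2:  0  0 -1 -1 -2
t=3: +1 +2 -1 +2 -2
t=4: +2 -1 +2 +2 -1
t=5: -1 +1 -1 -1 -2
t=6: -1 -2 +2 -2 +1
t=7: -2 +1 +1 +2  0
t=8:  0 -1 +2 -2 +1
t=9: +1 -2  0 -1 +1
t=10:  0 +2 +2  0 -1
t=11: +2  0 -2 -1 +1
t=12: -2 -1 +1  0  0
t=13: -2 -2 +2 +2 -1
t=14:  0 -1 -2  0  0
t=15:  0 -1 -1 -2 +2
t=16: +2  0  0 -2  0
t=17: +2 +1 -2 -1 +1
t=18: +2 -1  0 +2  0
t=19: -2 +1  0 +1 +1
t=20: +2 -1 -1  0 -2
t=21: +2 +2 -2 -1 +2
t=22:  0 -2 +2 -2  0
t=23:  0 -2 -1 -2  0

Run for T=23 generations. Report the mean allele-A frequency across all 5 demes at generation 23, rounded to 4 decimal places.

0.0957

t=0: k=[0 0 9 0 0]
t=1: x=[0.0000 0.6553 7.5988 0.6815 0.0000] k=[0 0 10 0 0]
t=2: x=[0.0000 0.7282 8.4462 0.7573 0.0000] k=[0 1 7 0 0]
t=3: x=[0.0713 1.3361 5.9804 0.5301 0.0000] k=[1 3 5 3 0]
t=4: x=[1.0952 2.9214 4.6625 2.9505 0.2317] k=[3 2 7 5 0]
t=5: x=[2.7965 2.3841 6.4283 4.8128 0.3861] k=[2 3 5 4 0]
t=6: x=[1.9802 2.9948 4.7371 3.8065 0.3089] k=[1 1 7 2 1]
t=7: x=[0.9521 1.4092 6.1297 2.3207 1.1057] k=[0 2 7 4 1]
t=8: x=[0.1425 2.1645 6.3537 4.0330 1.2597] k=[0 1 8 2 2]
t=9: x=[0.0713 1.4092 6.9761 2.4719 2.0546] k=[1 0 7 1 3]
t=10: x=[0.8805 0.5825 5.9804 1.6149 2.9246] k=[1 3 8 2 2]
t=11: x=[1.0952 3.1415 7.1255 2.4719 2.0546] k=[3 3 5 1 3]
t=12: x=[2.8687 3.0681 4.5134 1.4636 2.9246] k=[1 2 6 1 3]
t=13: x=[1.0236 2.1645 5.2840 1.5392 2.9246] k=[0 0 7 4 2]
t=14: x=[0.0000 0.5096 6.2044 4.1085 2.2083] k=[0 0 4 4 2]
t=15: x=[0.0000 0.2911 3.6689 3.8820 2.2083] k=[0 0 3 2 4]
t=16: x=[0.0000 0.2183 2.6761 2.2451 3.9457] k=[0 0 3 0 4]
t=17: x=[0.0000 0.2183 2.5273 0.5301 3.7927] k=[0 1 1 0 5]
t=18: x=[0.0713 0.8983 0.9161 0.4544 4.7352] k=[2 0 1 2 5]
t=19: x=[1.7646 0.2183 0.9904 2.1695 4.8878] k=[0 1 1 3 6]
t=20: x=[0.0713 0.8983 1.1391 3.1016 5.9038] k=[2 0 0 3 4]
t=21: x=[1.7646 0.1455 0.2228 2.8749 4.0222] k=[4 2 0 2 6]
t=22: x=[3.6884 1.9451 0.2970 2.1695 5.8277] k=[4 0 2 0 6]
t=23: x=[3.5435 0.4368 1.6842 0.6058 5.6754] k=[4 0 1 0 6]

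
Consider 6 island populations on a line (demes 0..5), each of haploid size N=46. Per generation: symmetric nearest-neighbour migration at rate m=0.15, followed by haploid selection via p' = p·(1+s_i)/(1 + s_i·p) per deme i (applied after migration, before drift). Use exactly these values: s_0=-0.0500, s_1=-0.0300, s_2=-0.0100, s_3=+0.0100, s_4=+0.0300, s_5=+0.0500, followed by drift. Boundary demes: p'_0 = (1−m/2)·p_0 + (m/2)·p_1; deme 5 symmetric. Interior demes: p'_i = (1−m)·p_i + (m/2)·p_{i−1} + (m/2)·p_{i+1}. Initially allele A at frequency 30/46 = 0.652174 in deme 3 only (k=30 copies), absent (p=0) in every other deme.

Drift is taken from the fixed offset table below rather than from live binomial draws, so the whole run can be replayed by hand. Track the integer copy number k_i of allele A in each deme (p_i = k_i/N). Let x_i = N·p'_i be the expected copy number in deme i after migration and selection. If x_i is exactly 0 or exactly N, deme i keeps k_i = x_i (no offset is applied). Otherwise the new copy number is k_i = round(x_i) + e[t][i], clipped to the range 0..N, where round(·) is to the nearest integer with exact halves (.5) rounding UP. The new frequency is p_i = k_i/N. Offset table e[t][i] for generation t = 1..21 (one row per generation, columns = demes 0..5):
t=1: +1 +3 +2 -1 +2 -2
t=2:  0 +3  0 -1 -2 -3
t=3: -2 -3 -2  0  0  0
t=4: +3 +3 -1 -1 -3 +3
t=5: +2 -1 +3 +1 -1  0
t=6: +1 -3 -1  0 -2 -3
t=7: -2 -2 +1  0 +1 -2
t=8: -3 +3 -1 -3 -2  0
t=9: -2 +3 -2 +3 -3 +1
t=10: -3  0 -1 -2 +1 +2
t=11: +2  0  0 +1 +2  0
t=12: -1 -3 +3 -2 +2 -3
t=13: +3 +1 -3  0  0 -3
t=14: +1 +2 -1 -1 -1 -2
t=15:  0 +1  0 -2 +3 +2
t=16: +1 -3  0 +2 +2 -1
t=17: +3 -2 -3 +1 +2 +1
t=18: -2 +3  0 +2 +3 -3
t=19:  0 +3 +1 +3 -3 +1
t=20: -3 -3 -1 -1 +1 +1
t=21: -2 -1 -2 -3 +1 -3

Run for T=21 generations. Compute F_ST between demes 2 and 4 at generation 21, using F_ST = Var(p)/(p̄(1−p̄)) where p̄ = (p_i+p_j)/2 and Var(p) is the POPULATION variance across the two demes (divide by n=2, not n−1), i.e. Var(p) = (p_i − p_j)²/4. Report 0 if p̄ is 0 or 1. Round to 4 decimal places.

t=0: k=[0 0 0 30 0 0]
t=1: x=[0.0000 0.0000 2.2286 25.6130 2.3141 0.0000] k=[0 0 4 25 4 0]
t=2: x=[0.0000 0.2911 5.2282 21.9642 5.4146 0.3149] k=[0 3 5 21 3 0]
t=3: x=[0.2138 2.8427 5.9974 18.5601 4.2374 0.2362] k=[0 0 4 19 4 0]
t=4: x=[0.0000 0.2911 4.7818 16.8561 4.9542 0.3149] k=[0 3 4 16 2 3]
t=5: x=[0.2138 2.7696 4.7818 14.1473 3.2122 3.0615] k=[2 2 8 15 2 3]
t=6: x=[1.9041 2.3803 8.0083 13.5951 3.1353 3.0615] k=[3 0 7 14 1 0]
t=7: x=[2.6442 0.7279 6.9406 12.5908 1.9546 0.0787] k=[1 0 8 13 3 0]
t=8: x=[0.8796 0.6550 7.7103 11.9629 3.6224 0.2362] k=[0 4 7 9 2 0]
t=9: x=[0.2851 3.8170 6.8661 8.3931 2.4425 0.1575] k=[0 7 5 11 0 1]
t=10: x=[0.4990 6.1607 5.5508 9.8015 0.9265 0.9703] k=[0 6 5 8 2 3]
t=11: x=[0.4277 5.3298 5.2531 7.3865 2.5965 3.0615] k=[2 5 5 8 5 3]
t=12: x=[2.1189 4.6462 5.1786 7.6130 5.2100 3.2962] k=[1 2 8 6 7 0]
t=13: x=[1.0224 2.3073 7.3378 6.2788 6.5646 0.5509] k=[4 3 4 6 7 0]
t=14: x=[3.7447 3.0618 4.0378 5.9766 6.5646 0.5509] k=[5 5 3 5 6 0]
t=15: x=[4.7760 4.7194 3.2693 4.9689 5.6192 0.4723] k=[5 6 3 3 9 2]
t=16: x=[4.8480 5.5496 3.1950 3.4819 8.2227 2.6440] k=[6 3 3 5 10 2]
t=17: x=[5.5209 3.1348 3.1206 5.2713 9.2414 2.7223] k=[9 1 0 6 11 4]
t=18: x=[8.0535 1.4807 0.5198 5.9766 10.3349 4.7280] k=[6 4 1 8 13 2]
t=19: x=[5.5931 3.8170 1.7332 7.9150 12.0612 2.9572] k=[6 7 3 11 9 4]
t=20: x=[5.8096 6.4541 3.8643 10.3295 8.9868 4.5720] k=[3 3 3 9 10 6]
t=21: x=[2.8593 2.9157 3.4181 8.6949 9.8519 6.5700] k=[1 2 1 6 11 4]

0.1042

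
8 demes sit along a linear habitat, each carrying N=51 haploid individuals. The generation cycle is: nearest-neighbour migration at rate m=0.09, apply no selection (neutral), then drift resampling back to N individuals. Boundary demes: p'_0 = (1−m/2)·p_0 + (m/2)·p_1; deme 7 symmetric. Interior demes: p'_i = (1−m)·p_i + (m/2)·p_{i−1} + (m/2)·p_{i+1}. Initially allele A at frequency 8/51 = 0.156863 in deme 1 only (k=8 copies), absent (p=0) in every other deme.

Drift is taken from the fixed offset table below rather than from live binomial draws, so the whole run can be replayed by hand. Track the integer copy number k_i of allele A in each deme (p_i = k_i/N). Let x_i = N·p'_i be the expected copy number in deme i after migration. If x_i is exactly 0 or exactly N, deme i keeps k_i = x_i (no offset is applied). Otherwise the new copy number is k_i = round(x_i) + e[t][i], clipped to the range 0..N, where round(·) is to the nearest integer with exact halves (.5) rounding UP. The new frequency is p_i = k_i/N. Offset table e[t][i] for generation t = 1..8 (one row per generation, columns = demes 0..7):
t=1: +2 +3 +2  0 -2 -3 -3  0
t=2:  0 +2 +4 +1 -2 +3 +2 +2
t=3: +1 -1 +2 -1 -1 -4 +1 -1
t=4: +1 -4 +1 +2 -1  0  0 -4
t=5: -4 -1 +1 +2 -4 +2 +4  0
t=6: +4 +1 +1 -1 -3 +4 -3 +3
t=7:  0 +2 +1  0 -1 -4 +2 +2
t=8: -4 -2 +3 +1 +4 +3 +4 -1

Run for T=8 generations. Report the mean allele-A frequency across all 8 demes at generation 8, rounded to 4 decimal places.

t=0: k=[0 8 0 0 0 0 0 0]
t=1: x=[0.3600 7.2800 0.3600 0.0000 0.0000 0.0000 0.0000 0.0000] k=[2 10 2 0 0 0 0 0]
t=2: x=[2.3600 9.2800 2.2700 0.0900 0.0000 0.0000 0.0000 0.0000] k=[2 11 6 1 0 0 0 0]
t=3: x=[2.4050 10.3700 6.0000 1.1800 0.0450 0.0000 0.0000 0.0000] k=[3 9 8 0 0 0 0 0]
t=4: x=[3.2700 8.6850 7.6850 0.3600 0.0000 0.0000 0.0000 0.0000] k=[4 5 9 2 0 0 0 0]
t=5: x=[4.0450 5.1350 8.5050 2.2250 0.0900 0.0000 0.0000 0.0000] k=[0 4 10 4 0 0 0 0]
t=6: x=[0.1800 4.0900 9.4600 4.0900 0.1800 0.0000 0.0000 0.0000] k=[4 5 10 3 0 0 0 0]
t=7: x=[4.0450 5.1800 9.4600 3.1800 0.1350 0.0000 0.0000 0.0000] k=[4 7 10 3 0 0 0 0]
t=8: x=[4.1350 7.0000 9.5500 3.1800 0.1350 0.0000 0.0000 0.0000] k=[0 5 13 4 4 0 0 0]

0.0637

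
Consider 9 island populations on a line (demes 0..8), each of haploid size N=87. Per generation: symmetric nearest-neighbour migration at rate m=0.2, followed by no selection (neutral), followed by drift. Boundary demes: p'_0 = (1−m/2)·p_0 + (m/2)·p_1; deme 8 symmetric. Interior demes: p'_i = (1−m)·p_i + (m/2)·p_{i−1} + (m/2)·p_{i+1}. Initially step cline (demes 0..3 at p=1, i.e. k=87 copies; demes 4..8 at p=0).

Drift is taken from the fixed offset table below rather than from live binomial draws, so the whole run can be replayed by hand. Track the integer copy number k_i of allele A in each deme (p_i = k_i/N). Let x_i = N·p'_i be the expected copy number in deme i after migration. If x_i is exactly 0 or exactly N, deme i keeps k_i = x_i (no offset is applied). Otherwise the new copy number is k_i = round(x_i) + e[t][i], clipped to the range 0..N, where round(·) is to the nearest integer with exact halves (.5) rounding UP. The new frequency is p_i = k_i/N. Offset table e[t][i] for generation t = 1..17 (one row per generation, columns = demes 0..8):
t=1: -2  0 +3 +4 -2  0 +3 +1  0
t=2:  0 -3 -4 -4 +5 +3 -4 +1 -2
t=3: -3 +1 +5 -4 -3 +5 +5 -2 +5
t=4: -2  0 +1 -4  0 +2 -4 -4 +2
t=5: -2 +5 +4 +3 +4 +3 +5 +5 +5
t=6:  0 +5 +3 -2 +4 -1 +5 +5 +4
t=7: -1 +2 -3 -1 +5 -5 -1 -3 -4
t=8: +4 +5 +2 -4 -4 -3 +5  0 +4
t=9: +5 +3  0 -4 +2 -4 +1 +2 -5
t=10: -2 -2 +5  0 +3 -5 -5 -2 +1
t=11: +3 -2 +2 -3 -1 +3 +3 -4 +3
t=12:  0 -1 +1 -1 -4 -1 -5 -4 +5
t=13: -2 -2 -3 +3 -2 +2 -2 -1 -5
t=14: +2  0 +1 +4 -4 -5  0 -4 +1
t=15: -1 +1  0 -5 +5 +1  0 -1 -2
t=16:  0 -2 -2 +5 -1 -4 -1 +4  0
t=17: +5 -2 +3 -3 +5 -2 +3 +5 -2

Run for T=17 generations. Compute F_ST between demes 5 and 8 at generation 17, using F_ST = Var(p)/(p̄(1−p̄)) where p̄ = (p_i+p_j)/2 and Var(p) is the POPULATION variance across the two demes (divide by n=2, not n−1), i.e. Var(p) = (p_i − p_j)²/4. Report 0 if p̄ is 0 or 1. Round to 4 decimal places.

t=0: k=[87 87 87 87 0 0 0 0 0]
t=1: x=[87.0000 87.0000 87.0000 78.3000 8.7000 0.0000 0.0000 0.0000 0.0000] k=[87 87 87 82 7 0 0 0 0]
t=2: x=[87.0000 87.0000 86.5000 75.0000 13.8000 0.7000 0.0000 0.0000 0.0000] k=[87 87 83 71 19 4 0 0 0]
t=3: x=[87.0000 86.6000 82.2000 67.0000 22.7000 5.1000 0.4000 0.0000 0.0000] k=[87 87 87 63 20 10 5 0 0]
t=4: x=[87.0000 87.0000 84.6000 61.1000 23.3000 10.5000 5.0000 0.5000 0.0000] k=[87 87 86 57 23 13 1 0 0]
t=5: x=[87.0000 86.9000 83.2000 56.5000 25.4000 12.8000 2.1000 0.1000 0.0000] k=[87 87 87 60 29 16 7 5 0]
t=6: x=[87.0000 87.0000 84.3000 59.6000 30.8000 16.4000 7.7000 4.7000 0.5000] k=[87 87 87 58 35 15 13 10 5]
t=7: x=[87.0000 87.0000 84.1000 58.6000 35.3000 16.8000 12.9000 9.8000 5.5000] k=[87 87 81 58 40 12 12 7 2]
t=8: x=[87.0000 86.4000 79.3000 58.5000 39.0000 14.8000 11.5000 7.0000 2.5000] k=[87 87 81 55 35 12 17 7 7]
t=9: x=[87.0000 86.4000 79.0000 55.6000 34.7000 14.8000 15.5000 8.0000 7.0000] k=[87 87 79 52 37 11 17 10 2]
t=10: x=[87.0000 86.2000 77.1000 53.2000 35.9000 14.2000 15.7000 9.9000 2.8000] k=[87 84 82 53 39 9 11 8 4]
t=11: x=[86.7000 84.1000 79.3000 54.5000 37.4000 12.2000 10.5000 7.9000 4.4000] k=[87 82 81 52 36 15 14 4 7]
t=12: x=[86.5000 82.4000 78.2000 53.3000 35.5000 17.0000 13.1000 5.3000 6.7000] k=[87 81 79 52 32 16 8 1 12]
t=13: x=[86.4000 81.4000 76.5000 52.7000 32.4000 16.8000 8.1000 2.8000 10.9000] k=[84 79 74 56 30 19 6 2 6]
t=14: x=[83.5000 79.0000 72.7000 55.2000 31.5000 18.8000 6.9000 2.8000 5.6000] k=[86 79 74 59 28 14 7 0 7]
t=15: x=[85.3000 79.2000 73.0000 57.4000 29.7000 14.7000 7.0000 1.4000 6.3000] k=[84 80 73 52 35 16 7 0 4]
t=16: x=[83.6000 79.7000 71.6000 52.4000 34.8000 17.0000 7.2000 1.1000 3.6000] k=[84 78 70 57 34 13 6 5 4]
t=17: x=[83.4000 77.8000 69.5000 56.0000 34.2000 14.4000 6.6000 5.0000 4.1000] k=[87 76 73 53 39 12 10 10 2]

0.0446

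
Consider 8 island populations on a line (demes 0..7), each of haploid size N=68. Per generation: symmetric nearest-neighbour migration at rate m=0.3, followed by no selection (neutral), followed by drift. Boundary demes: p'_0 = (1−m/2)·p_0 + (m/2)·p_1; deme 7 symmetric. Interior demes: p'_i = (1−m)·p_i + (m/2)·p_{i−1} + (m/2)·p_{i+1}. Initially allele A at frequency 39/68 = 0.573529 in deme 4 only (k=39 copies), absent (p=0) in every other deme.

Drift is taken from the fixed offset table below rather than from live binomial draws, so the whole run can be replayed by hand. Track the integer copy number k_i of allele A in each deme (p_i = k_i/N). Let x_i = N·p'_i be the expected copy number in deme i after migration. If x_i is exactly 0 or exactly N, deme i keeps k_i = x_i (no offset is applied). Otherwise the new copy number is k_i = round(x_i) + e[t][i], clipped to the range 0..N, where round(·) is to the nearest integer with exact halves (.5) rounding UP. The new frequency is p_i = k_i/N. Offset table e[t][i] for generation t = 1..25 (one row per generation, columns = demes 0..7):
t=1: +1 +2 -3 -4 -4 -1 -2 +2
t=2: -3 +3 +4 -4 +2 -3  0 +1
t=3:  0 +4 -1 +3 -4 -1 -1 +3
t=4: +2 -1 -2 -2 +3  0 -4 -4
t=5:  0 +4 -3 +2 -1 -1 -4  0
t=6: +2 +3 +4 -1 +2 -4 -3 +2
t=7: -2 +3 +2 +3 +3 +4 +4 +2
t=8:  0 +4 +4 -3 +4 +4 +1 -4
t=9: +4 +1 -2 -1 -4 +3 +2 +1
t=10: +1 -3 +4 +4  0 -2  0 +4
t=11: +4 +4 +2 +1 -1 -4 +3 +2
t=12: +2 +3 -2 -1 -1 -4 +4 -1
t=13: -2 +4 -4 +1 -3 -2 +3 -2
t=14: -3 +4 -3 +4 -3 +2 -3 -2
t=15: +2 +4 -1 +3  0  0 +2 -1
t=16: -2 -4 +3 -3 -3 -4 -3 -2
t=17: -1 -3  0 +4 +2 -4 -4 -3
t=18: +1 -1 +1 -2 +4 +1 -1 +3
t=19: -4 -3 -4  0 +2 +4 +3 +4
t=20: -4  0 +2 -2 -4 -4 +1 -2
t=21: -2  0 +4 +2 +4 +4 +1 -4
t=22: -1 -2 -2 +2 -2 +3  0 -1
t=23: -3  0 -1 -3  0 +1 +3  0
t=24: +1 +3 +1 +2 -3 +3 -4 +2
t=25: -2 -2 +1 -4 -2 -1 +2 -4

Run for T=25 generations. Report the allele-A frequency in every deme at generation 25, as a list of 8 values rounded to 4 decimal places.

[0.0441, 0.1176, 0.1765, 0.0882, 0.0882, 0.1324, 0.1029, 0.0000]

t=0: k=[0 0 0 0 39 0 0 0]
t=1: x=[0.0000 0.0000 0.0000 5.8500 27.3000 5.8500 0.0000 0.0000] k=[0 0 0 2 23 5 0 0]
t=2: x=[0.0000 0.0000 0.3000 4.8500 17.1500 6.9500 0.7500 0.0000] k=[0 0 4 1 19 4 1 0]
t=3: x=[0.0000 0.6000 2.9500 4.1500 14.0500 5.8000 1.3000 0.1500] k=[0 5 2 7 10 5 0 3]
t=4: x=[0.7500 3.8000 3.2000 6.7000 8.8000 5.0000 1.2000 2.5500] k=[3 3 1 5 12 5 0 0]
t=5: x=[3.0000 2.7000 1.9000 5.4500 9.9000 5.3000 0.7500 0.0000] k=[3 7 0 7 9 4 0 0]
t=6: x=[3.6000 5.3500 2.1000 6.2500 7.9500 4.1500 0.6000 0.0000] k=[6 8 6 5 10 0 0 0]
t=7: x=[6.3000 7.4000 6.1500 5.9000 7.7500 1.5000 0.0000 0.0000] k=[4 10 8 9 11 6 0 0]
t=8: x=[4.9000 8.8000 8.4500 9.1500 9.9500 5.8500 0.9000 0.0000] k=[5 13 12 6 14 10 2 0]
t=9: x=[6.2000 11.6500 11.2500 8.1000 12.2000 9.4000 2.9000 0.3000] k=[10 13 9 7 8 12 5 1]
t=10: x=[10.4500 11.9500 9.3000 7.4500 8.4500 10.3500 5.4500 1.6000] k=[11 9 13 11 8 8 5 6]
t=11: x=[10.7000 9.9000 12.1000 10.8500 8.4500 7.5500 5.6000 5.8500] k=[15 14 14 12 7 4 9 8]
t=12: x=[14.8500 14.1500 13.7000 11.5500 7.3000 5.2000 8.1000 8.1500] k=[17 17 12 11 6 1 12 7]
t=13: x=[17.0000 16.2500 12.6000 10.4000 6.0000 3.4000 9.6000 7.7500] k=[15 20 9 11 3 1 13 6]
t=14: x=[15.7500 17.6000 10.9500 9.5000 3.9000 3.1000 10.1500 7.0500] k=[13 22 8 14 1 5 7 5]
t=15: x=[14.3500 18.5500 11.0000 11.1500 3.5500 4.7000 6.4000 5.3000] k=[16 23 10 14 4 5 8 4]
t=16: x=[17.0500 20.0000 12.5500 11.9000 5.6500 5.3000 6.9500 4.6000] k=[15 16 16 9 3 1 4 3]
t=17: x=[15.1500 15.8500 14.9500 9.1500 3.6000 1.7500 3.4000 3.1500] k=[14 13 15 13 6 0 0 0]
t=18: x=[13.8500 13.4500 14.4000 12.2500 6.1500 0.9000 0.0000 0.0000] k=[15 12 15 10 10 2 0 0]
t=19: x=[14.5500 12.9000 13.8000 10.7500 8.8000 2.9000 0.3000 0.0000] k=[11 10 10 11 11 7 3 0]
t=20: x=[10.8500 10.1500 10.1500 10.8500 10.4000 7.0000 3.1500 0.4500] k=[7 10 12 9 6 3 4 0]
t=21: x=[7.4500 9.8500 11.2500 9.0000 6.0000 3.6000 3.2500 0.6000] k=[5 10 15 11 10 8 4 0]
t=22: x=[5.7500 10.0000 13.6500 11.4500 9.8500 7.7000 4.0000 0.6000] k=[5 8 12 13 8 11 4 0]
t=23: x=[5.4500 8.1500 11.5500 12.1000 9.2000 9.5000 4.4500 0.6000] k=[2 8 11 9 9 11 7 1]
t=24: x=[2.9000 7.5500 10.2500 9.3000 9.3000 10.1000 6.7000 1.9000] k=[4 11 11 11 6 13 3 4]
t=25: x=[5.0500 9.9500 11.0000 10.2500 7.8000 10.4500 4.6500 3.8500] k=[3 8 12 6 6 9 7 0]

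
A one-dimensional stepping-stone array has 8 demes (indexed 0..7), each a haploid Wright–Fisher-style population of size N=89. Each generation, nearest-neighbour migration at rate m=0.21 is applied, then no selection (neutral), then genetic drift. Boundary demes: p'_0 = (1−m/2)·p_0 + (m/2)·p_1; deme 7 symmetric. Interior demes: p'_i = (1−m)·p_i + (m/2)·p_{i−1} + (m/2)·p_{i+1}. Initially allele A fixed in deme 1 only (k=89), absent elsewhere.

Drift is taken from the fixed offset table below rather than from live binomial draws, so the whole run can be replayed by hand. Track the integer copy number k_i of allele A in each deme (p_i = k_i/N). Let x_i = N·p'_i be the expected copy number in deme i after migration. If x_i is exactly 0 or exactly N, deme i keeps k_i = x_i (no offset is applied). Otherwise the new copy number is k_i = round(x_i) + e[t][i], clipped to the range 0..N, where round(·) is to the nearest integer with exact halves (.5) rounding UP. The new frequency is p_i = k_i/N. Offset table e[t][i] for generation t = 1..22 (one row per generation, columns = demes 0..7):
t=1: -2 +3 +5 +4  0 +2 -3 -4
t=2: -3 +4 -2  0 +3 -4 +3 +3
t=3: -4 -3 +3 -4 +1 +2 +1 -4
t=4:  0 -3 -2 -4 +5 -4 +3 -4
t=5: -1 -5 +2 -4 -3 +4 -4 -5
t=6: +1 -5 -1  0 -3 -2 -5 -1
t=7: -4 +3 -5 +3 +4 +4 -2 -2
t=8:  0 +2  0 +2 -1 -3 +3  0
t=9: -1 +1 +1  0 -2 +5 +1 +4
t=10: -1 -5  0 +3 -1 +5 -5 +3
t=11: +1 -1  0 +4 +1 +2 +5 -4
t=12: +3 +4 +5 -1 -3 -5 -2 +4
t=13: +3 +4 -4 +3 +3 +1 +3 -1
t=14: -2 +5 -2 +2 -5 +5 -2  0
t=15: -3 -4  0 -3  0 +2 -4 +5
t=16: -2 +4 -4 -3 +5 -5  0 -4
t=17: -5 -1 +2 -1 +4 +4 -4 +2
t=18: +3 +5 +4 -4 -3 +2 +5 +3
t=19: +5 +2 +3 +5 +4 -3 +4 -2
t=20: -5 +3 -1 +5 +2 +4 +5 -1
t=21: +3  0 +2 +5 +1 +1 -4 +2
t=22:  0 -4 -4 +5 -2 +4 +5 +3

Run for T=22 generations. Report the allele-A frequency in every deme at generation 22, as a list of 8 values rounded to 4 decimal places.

[0.2697, 0.2584, 0.2360, 0.3258, 0.1798, 0.2135, 0.1910, 0.1573]

t=0: k=[0 89 0 0 0 0 0 0]
t=1: x=[9.3450 70.3100 9.3450 0.0000 0.0000 0.0000 0.0000 0.0000] k=[7 73 14 0 0 0 0 0]
t=2: x=[13.9300 59.8750 18.7250 1.4700 0.0000 0.0000 0.0000 0.0000] k=[11 64 17 1 0 0 0 0]
t=3: x=[16.5650 53.5000 20.2550 2.5750 0.1050 0.0000 0.0000 0.0000] k=[13 51 23 0 1 0 0 0]
t=4: x=[16.9900 44.0700 23.5250 2.5200 0.7900 0.1050 0.0000 0.0000] k=[17 41 22 0 6 0 0 0]
t=5: x=[19.5200 36.4850 21.6850 2.9400 4.7400 0.6300 0.0000 0.0000] k=[19 31 24 0 2 5 0 0]
t=6: x=[20.2600 29.0050 22.2150 2.7300 2.1050 4.1600 0.5250 0.0000] k=[21 24 21 3 0 2 0 0]
t=7: x=[21.3150 23.3700 19.4250 4.5750 0.5250 1.5800 0.2100 0.0000] k=[17 26 14 8 5 6 0 0]
t=8: x=[17.9450 23.7950 14.6300 8.3150 5.4200 5.2650 0.6300 0.0000] k=[18 26 15 10 4 2 4 0]
t=9: x=[18.8400 24.0050 15.6300 9.8950 4.4200 2.4200 3.3700 0.4200] k=[18 25 17 10 2 7 4 4]
t=10: x=[18.7350 23.4250 17.1050 9.8950 3.3650 6.1600 4.3150 4.0000] k=[18 18 17 13 2 11 0 7]
t=11: x=[18.0000 17.8950 16.6850 12.2650 4.1000 8.9000 1.8900 6.2650] k=[19 17 17 16 5 11 7 2]
t=12: x=[18.7900 17.2100 16.8950 14.9500 6.7850 9.9500 6.8950 2.5250] k=[22 21 22 14 4 5 5 7]
t=13: x=[21.8950 21.2100 21.0550 13.7900 5.1550 4.8950 5.2100 6.7900] k=[25 25 17 17 8 6 8 6]
t=14: x=[25.0000 24.1600 17.8400 16.0550 8.7350 6.4200 7.5800 6.2100] k=[23 29 16 18 4 11 6 6]
t=15: x=[23.6300 27.0050 17.5750 16.3200 6.2050 9.7400 6.5250 6.0000] k=[21 23 18 13 6 12 3 11]
t=16: x=[21.2100 22.2650 18.0000 12.7900 7.3650 10.4250 4.7850 10.1600] k=[19 26 14 10 12 5 5 6]
t=17: x=[19.7350 24.0050 14.8400 10.6300 11.0550 5.7350 5.1050 5.8950] k=[15 23 17 10 15 10 1 8]
t=18: x=[15.8400 21.5300 16.8950 11.2600 13.9500 9.5800 2.6800 7.2650] k=[19 27 21 7 11 12 8 10]
t=19: x=[19.8400 25.5300 20.1600 8.8900 10.6850 11.4750 8.6300 9.7900] k=[25 28 23 14 15 8 13 8]
t=20: x=[25.3150 27.1600 22.5800 15.0500 14.1600 9.2600 11.9500 8.5250] k=[20 30 22 20 16 13 17 8]
t=21: x=[21.0500 28.1100 22.6300 19.7900 16.1050 13.7350 15.6350 8.9450] k=[24 28 25 25 17 15 12 11]
t=22: x=[24.4200 27.2650 25.3150 24.1600 17.6300 14.8950 12.2100 11.1050] k=[24 23 21 29 16 19 17 14]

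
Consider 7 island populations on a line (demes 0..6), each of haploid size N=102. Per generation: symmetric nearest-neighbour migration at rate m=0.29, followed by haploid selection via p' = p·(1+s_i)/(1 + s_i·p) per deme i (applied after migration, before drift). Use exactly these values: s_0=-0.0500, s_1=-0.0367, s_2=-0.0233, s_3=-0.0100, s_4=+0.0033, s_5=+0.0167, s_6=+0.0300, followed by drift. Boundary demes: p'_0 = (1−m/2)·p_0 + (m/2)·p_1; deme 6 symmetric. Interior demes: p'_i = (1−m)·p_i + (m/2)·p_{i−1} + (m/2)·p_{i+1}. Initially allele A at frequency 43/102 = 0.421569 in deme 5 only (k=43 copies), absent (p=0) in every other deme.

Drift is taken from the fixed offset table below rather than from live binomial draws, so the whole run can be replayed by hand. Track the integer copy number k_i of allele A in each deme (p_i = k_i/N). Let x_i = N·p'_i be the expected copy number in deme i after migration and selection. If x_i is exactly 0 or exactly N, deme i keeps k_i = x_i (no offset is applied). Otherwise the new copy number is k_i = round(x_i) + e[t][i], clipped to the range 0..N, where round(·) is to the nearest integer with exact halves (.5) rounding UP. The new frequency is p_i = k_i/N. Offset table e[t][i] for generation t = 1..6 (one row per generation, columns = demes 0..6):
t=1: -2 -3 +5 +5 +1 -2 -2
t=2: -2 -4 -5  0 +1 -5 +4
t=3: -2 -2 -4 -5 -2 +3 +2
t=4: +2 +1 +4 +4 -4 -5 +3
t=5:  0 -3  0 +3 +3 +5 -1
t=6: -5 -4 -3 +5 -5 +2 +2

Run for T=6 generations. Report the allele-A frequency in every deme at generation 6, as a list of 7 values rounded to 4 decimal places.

t=0: k=[0 0 0 0 0 43 0]
t=1: x=[0.0000 0.0000 0.0000 0.0000 6.2543 30.8855 6.4103] k=[0 0 0 0 7 29 4]
t=2: x=[0.0000 0.0000 0.0000 1.0050 9.2025 22.4739 7.8362] k=[0 0 0 1 10 17 12]
t=3: x=[0.0000 0.0000 0.1416 2.1389 9.7390 15.4762 13.0579] k=[0 0 0 0 8 18 15]
t=4: x=[0.0000 0.0000 0.0000 1.1485 8.3151 16.3410 15.8262] k=[0 0 0 5 4 11 19]
t=5: x=[0.0000 0.0000 0.7082 4.0904 5.1762 11.3105 18.2793] k=[0 0 1 7 8 16 17]
t=6: x=[0.0000 0.1397 1.6855 6.2161 9.0421 15.1980 17.2750] k=[0 0 0 11 4 17 19]

[0.0000, 0.0000, 0.0000, 0.1078, 0.0392, 0.1667, 0.1863]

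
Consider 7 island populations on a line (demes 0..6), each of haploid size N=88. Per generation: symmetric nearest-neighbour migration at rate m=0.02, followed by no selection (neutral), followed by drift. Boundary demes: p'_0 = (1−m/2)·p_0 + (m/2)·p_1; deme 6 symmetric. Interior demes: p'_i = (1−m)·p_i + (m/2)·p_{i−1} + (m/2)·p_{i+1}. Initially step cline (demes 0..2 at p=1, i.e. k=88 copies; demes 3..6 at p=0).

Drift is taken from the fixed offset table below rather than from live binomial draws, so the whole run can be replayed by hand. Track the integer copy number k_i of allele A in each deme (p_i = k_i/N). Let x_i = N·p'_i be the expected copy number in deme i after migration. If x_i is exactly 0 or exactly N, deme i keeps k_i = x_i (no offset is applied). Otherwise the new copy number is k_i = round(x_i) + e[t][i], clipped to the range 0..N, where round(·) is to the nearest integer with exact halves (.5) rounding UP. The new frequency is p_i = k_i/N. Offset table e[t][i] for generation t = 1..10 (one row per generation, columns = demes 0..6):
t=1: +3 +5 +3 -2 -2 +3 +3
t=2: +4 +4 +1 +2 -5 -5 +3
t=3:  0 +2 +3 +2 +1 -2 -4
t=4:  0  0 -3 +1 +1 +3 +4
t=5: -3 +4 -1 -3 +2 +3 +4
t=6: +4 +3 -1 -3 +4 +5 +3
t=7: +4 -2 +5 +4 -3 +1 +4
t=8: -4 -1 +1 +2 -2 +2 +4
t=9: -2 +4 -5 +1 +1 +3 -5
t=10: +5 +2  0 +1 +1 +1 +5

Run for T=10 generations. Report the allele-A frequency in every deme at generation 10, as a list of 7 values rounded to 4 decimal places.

t=0: k=[88 88 88 0 0 0 0]
t=1: x=[88.0000 88.0000 87.1200 0.8800 0.0000 0.0000 0.0000] k=[88 88 88 0 0 0 0]
t=2: x=[88.0000 88.0000 87.1200 0.8800 0.0000 0.0000 0.0000] k=[88 88 88 3 0 0 0]
t=3: x=[88.0000 88.0000 87.1500 3.8200 0.0300 0.0000 0.0000] k=[88 88 88 6 1 0 0]
t=4: x=[88.0000 88.0000 87.1800 6.7700 1.0400 0.0100 0.0000] k=[88 88 84 8 2 3 0]
t=5: x=[88.0000 87.9600 83.2800 8.7000 2.0700 2.9600 0.0300] k=[88 88 82 6 4 6 4]
t=6: x=[88.0000 87.9400 81.3000 6.7400 4.0400 5.9600 4.0200] k=[88 88 80 4 8 11 7]
t=7: x=[88.0000 87.9200 79.3200 4.8000 7.9900 10.9300 7.0400] k=[88 86 84 9 5 12 11]
t=8: x=[87.9800 86.0000 83.2700 9.7100 5.1100 11.9200 11.0100] k=[84 85 84 12 3 14 15]
t=9: x=[84.0100 84.9800 83.2900 12.6300 3.2000 13.9000 14.9900] k=[82 88 78 14 4 17 10]
t=10: x=[82.0600 87.8400 77.4600 14.5400 4.2300 16.8000 10.0700] k=[87 88 77 16 5 18 15]

[0.9886, 1.0000, 0.8750, 0.1818, 0.0568, 0.2045, 0.1705]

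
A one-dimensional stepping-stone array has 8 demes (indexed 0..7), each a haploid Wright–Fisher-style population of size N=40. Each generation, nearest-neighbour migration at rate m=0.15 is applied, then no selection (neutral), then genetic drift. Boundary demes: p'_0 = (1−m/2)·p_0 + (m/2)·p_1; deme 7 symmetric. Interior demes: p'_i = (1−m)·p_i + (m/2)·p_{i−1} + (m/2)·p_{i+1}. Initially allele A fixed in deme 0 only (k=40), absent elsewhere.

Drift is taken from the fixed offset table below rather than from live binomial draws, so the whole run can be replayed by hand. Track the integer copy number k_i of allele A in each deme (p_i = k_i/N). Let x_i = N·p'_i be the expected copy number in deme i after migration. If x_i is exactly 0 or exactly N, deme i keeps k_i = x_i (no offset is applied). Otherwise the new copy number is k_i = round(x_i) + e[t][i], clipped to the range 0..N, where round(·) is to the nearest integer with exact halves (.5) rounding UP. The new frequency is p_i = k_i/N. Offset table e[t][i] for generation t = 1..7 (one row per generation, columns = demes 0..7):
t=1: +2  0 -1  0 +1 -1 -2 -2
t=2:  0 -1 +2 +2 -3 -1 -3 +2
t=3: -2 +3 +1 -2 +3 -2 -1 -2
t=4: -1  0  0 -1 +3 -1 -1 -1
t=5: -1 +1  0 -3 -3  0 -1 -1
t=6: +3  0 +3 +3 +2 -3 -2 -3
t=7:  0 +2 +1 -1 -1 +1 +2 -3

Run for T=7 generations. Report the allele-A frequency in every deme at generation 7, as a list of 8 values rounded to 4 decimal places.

[0.7000, 0.3750, 0.1750, 0.0500, 0.0000, 0.0000, 0.0000, 0.0000]

t=0: k=[40 0 0 0 0 0 0 0]
t=1: x=[37.0000 3.0000 0.0000 0.0000 0.0000 0.0000 0.0000 0.0000] k=[39 3 0 0 0 0 0 0]
t=2: x=[36.3000 5.4750 0.2250 0.0000 0.0000 0.0000 0.0000 0.0000] k=[36 4 2 0 0 0 0 0]
t=3: x=[33.6000 6.2500 2.0000 0.1500 0.0000 0.0000 0.0000 0.0000] k=[32 9 3 0 0 0 0 0]
t=4: x=[30.2750 10.2750 3.2250 0.2250 0.0000 0.0000 0.0000 0.0000] k=[29 10 3 0 0 0 0 0]
t=5: x=[27.5750 10.9000 3.3000 0.2250 0.0000 0.0000 0.0000 0.0000] k=[27 12 3 0 0 0 0 0]
t=6: x=[25.8750 12.4500 3.4500 0.2250 0.0000 0.0000 0.0000 0.0000] k=[29 12 6 3 0 0 0 0]
t=7: x=[27.7250 12.8250 6.2250 3.0000 0.2250 0.0000 0.0000 0.0000] k=[28 15 7 2 0 0 0 0]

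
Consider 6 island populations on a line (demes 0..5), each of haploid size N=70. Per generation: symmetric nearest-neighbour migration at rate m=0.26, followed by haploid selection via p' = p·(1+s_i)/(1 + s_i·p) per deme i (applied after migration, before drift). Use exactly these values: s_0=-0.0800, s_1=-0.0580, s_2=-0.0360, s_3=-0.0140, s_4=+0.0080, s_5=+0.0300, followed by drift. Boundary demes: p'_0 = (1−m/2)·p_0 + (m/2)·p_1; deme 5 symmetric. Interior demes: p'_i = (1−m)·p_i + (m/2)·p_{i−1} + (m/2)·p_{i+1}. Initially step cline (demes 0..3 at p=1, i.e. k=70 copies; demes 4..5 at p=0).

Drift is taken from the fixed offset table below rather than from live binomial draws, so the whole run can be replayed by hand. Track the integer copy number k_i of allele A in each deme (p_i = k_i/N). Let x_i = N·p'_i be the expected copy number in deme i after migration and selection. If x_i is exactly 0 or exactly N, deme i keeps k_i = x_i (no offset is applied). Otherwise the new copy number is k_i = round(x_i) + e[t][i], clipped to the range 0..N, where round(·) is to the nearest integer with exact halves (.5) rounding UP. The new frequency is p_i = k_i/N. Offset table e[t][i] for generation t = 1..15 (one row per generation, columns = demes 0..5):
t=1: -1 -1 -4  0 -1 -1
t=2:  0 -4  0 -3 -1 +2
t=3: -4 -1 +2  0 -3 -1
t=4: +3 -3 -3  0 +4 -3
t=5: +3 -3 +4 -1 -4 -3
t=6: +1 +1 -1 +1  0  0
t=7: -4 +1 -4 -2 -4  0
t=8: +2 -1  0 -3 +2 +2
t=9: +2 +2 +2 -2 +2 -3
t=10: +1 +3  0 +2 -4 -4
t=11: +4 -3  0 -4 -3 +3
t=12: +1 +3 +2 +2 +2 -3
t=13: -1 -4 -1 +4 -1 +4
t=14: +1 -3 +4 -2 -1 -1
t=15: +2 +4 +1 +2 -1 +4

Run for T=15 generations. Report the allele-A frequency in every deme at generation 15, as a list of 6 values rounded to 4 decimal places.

t=0: k=[70 70 70 70 0 0]
t=1: x=[70.0000 70.0000 70.0000 60.7878 9.1633 0.0000] k=[70 70 70 61 8 0]
t=2: x=[70.0000 70.0000 68.7871 55.1154 13.9387 1.0707] k=[70 70 69 52 13 3]
t=3: x=[70.0000 69.8620 66.8102 48.9330 16.8718 4.4209] k=[70 69 69 49 14 3]
t=4: x=[69.8587 69.0771 66.2727 46.8320 17.2233 4.5543] k=[70 66 63 47 21 2]
t=5: x=[69.4351 65.9057 61.0271 45.4758 22.0301 4.5953] k=[70 63 65 44 18 2]
t=6: x=[69.0120 63.8426 61.7468 43.1169 19.4116 4.1951] k=[70 65 61 44 19 4]
t=7: x=[69.2940 64.8522 58.9737 42.7257 20.4150 6.1129] k=[65 66 55 41 16 6]
t=8: x=[64.7384 64.1264 54.1653 39.3273 18.0566 7.4955] k=[67 63 54 36 20 9]
t=9: x=[66.1906 61.9333 52.3505 36.0135 20.7662 10.6951] k=[68 64 54 34 23 8]
t=10: x=[67.2694 62.8452 52.2181 34.9233 22.6018 10.2050] k=[68 66 52 37 19 6]
t=11: x=[67.5504 64.1264 51.3731 36.3637 19.7628 7.8947] k=[70 61 51 32 17 11]
t=12: x=[68.7301 60.3851 49.2995 32.2746 18.2774 12.0725] k=[70 63 51 34 20 9]
t=13: x=[69.0120 61.9333 49.8277 34.1434 20.5053 10.6951] k=[68 58 49 38 20 15]
t=14: x=[66.4277 57.5294 48.1934 36.8440 21.8095 16.0121] k=[67 55 52 35 21 15]
t=15: x=[65.0714 55.4949 49.6550 35.1433 22.1605 16.1442] k=[67 59 51 37 21 20]

[0.9571, 0.8429, 0.7286, 0.5286, 0.3000, 0.2857]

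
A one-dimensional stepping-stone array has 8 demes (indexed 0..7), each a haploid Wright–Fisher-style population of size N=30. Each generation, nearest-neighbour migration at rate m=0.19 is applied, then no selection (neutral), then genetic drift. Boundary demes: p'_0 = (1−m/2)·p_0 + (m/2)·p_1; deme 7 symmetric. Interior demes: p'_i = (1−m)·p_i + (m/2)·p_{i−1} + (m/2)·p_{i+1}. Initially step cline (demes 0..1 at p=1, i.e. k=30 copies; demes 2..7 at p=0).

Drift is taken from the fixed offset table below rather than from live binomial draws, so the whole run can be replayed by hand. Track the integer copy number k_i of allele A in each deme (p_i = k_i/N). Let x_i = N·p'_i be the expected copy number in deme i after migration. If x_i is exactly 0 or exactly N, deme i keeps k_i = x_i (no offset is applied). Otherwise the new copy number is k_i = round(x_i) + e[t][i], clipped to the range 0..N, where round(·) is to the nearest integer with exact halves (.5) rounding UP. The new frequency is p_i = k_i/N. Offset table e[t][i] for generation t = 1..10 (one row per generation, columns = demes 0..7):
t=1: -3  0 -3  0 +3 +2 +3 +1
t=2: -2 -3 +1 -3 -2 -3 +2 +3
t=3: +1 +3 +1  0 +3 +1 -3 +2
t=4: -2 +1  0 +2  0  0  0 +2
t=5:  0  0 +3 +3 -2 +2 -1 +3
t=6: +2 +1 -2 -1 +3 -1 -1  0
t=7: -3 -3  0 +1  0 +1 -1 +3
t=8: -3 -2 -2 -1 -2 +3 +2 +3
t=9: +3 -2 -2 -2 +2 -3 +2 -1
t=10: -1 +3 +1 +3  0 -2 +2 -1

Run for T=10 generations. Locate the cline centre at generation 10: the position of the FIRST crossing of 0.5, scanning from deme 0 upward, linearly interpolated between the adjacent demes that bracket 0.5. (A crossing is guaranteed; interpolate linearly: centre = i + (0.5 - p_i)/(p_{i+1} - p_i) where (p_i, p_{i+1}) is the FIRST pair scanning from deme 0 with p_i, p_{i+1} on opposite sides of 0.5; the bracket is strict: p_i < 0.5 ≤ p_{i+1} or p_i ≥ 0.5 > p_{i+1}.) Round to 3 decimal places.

1.300

t=0: k=[30 30 0 0 0 0 0 0]
t=1: x=[30.0000 27.1500 2.8500 0.0000 0.0000 0.0000 0.0000 0.0000] k=[30 27 0 0 0 0 0 0]
t=2: x=[29.7150 24.7200 2.5650 0.0000 0.0000 0.0000 0.0000 0.0000] k=[28 22 4 0 0 0 0 0]
t=3: x=[27.4300 20.8600 5.3300 0.3800 0.0000 0.0000 0.0000 0.0000] k=[28 24 6 0 0 0 0 0]
t=4: x=[27.6200 22.6700 7.1400 0.5700 0.0000 0.0000 0.0000 0.0000] k=[26 24 7 3 0 0 0 0]
t=5: x=[25.8100 22.5750 8.2350 3.0950 0.2850 0.0000 0.0000 0.0000] k=[26 23 11 6 0 0 0 0]
t=6: x=[25.7150 22.1450 11.6650 5.9050 0.5700 0.0000 0.0000 0.0000] k=[28 23 10 5 4 0 0 0]
t=7: x=[27.5250 22.2400 10.7600 5.3800 3.7150 0.3800 0.0000 0.0000] k=[25 19 11 6 4 1 0 0]
t=8: x=[24.4300 18.8100 11.2850 6.2850 3.9050 1.1900 0.0950 0.0000] k=[21 17 9 5 2 4 2 0]
t=9: x=[20.6200 16.6200 9.3800 5.0950 2.4750 3.6200 2.0000 0.1900] k=[24 15 7 3 4 1 4 0]
t=10: x=[23.1450 15.0950 7.3800 3.4750 3.6200 1.5700 3.3350 0.3800] k=[22 18 8 6 4 0 5 0]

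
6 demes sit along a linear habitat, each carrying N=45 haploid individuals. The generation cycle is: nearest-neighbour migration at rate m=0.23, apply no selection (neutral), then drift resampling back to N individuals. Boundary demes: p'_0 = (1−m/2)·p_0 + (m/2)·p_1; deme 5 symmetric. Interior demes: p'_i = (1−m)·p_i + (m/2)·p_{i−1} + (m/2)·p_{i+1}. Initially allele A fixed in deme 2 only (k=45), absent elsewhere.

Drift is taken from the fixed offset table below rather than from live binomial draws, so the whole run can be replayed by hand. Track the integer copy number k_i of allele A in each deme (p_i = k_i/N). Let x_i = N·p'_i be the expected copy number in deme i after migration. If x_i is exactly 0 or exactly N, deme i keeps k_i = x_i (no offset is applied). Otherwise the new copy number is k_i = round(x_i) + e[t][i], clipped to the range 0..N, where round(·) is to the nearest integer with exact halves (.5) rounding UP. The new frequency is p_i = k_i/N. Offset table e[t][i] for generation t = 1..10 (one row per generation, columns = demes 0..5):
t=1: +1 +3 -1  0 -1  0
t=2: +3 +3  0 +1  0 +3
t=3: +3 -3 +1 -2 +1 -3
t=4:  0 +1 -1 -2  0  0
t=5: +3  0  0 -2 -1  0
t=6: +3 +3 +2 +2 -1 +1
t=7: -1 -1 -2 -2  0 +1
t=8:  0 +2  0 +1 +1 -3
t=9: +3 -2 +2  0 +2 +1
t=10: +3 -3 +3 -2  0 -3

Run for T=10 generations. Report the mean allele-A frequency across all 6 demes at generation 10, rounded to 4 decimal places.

t=0: k=[0 0 45 0 0 0]
t=1: x=[0.0000 5.1750 34.6500 5.1750 0.0000 0.0000] k=[0 8 34 5 0 0]
t=2: x=[0.9200 10.0700 27.6750 7.7600 0.5750 0.0000] k=[4 13 28 9 1 0]
t=3: x=[5.0350 13.6900 24.0900 10.2650 1.8050 0.1150] k=[8 11 25 8 3 0]
t=4: x=[8.3450 12.2650 21.4350 9.3800 3.2300 0.3450] k=[8 13 20 7 3 0]
t=5: x=[8.5750 13.2300 17.7000 8.0350 3.1150 0.3450] k=[12 13 18 6 2 0]
t=6: x=[12.1150 13.4600 16.0450 6.9200 2.2300 0.2300] k=[15 16 18 9 1 1]
t=7: x=[15.1150 16.1150 16.7350 9.1150 1.9200 1.0000] k=[14 15 15 7 2 2]
t=8: x=[14.1150 14.8850 14.0800 7.3450 2.5750 2.0000] k=[14 17 14 8 4 0]
t=9: x=[14.3450 16.3100 13.6550 8.2300 4.0000 0.4600] k=[17 14 16 8 6 1]
t=10: x=[16.6550 14.5750 14.8500 8.6900 5.6550 1.5750] k=[20 12 18 7 6 0]

0.2333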